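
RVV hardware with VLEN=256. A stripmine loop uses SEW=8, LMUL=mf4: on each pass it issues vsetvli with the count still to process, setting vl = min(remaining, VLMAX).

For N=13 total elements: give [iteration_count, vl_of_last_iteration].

VLMAX = VLEN×LMUL/SEW = 256×1/4/8 = 8
iterations = ceil(13/8) = 2; final-pass vl = 5

[iterations, last_vl] = [2, 5]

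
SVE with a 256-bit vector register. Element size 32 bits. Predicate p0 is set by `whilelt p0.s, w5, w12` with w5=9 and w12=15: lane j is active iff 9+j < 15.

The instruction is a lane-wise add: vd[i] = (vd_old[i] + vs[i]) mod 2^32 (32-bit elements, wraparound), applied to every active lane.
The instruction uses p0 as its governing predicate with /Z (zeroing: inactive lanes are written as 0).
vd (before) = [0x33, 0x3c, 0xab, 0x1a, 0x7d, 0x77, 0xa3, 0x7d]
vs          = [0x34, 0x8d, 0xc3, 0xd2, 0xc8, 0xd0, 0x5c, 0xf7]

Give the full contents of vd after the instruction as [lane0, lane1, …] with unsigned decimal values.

vd = [103, 201, 366, 236, 325, 327, 0, 0]

256-bit reg / 32-bit elem → 8 lanes
active while 9+j < 15, i.e. j ∈ [0,6) capped at 8 ⇒ 6
vd[0] add(0x33,0x34) -> 0x67
vd[1] add(0x3c,0x8d) -> 0xc9
vd[2] add(0xab,0xc3) -> 0x16e
vd[3] add(0x1a,0xd2) -> 0xec
vd[4] add(0x7d,0xc8) -> 0x145
vd[5] add(0x77,0xd0) -> 0x147
vd[6] tail/zero -> 0x00
vd[7] tail/zero -> 0x00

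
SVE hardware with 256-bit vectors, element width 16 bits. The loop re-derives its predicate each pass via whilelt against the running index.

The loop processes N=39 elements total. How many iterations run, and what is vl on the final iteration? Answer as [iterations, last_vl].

[iterations, last_vl] = [3, 7]

register lanes = 256/16 = 16
39 elements at 16/iter → 3 passes, remainder 7 on the last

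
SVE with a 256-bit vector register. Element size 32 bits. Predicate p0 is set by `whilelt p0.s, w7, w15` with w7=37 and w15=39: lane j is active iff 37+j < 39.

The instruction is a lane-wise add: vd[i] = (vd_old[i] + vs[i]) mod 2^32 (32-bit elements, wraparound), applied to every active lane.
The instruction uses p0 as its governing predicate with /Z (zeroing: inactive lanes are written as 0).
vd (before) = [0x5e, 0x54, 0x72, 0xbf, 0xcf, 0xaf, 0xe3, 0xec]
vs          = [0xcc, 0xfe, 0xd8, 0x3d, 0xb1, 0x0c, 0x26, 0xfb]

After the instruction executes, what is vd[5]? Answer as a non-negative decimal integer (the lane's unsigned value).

vd[5] = 0

lane count: 256 div 32 = 8
p0[j] = (37+j < 39); true for j=0..1 → 2 lanes set
vd[0] add(0x5e,0xcc) -> 0x12a
vd[1] add(0x54,0xfe) -> 0x152
vd[2] tail/zero -> 0x00
vd[3] tail/zero -> 0x00
vd[4] tail/zero -> 0x00
vd[5] tail/zero -> 0x00
vd[6] tail/zero -> 0x00
vd[7] tail/zero -> 0x00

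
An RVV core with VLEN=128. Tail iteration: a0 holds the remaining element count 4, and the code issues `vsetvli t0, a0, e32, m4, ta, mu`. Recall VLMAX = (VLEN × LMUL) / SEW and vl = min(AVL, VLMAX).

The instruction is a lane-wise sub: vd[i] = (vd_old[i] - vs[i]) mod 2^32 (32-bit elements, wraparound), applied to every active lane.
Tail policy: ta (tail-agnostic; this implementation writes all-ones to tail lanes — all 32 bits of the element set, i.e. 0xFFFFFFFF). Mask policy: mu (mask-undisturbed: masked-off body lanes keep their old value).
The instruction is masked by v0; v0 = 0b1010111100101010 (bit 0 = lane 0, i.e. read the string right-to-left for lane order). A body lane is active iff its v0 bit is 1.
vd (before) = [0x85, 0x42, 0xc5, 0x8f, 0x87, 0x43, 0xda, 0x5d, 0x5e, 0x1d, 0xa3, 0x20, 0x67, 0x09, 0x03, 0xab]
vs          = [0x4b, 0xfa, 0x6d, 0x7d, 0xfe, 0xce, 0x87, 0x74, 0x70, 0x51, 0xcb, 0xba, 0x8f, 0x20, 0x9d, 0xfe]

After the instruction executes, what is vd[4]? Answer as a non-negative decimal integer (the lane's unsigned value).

vd[4] = 4294967295

lanes per group: 128·4/32 = 16
vl = min(AVL, VLMAX) = min(4, 16) = 4
vd[0] mask-off/keep -> 0x85
vd[1] sub(0x42,0xfa) -> 0xffffff48
vd[2] mask-off/keep -> 0xc5
vd[3] sub(0x8f,0x7d) -> 0x12
vd[4] tail/ones -> 0xffffffff
vd[5] tail/ones -> 0xffffffff
vd[6] tail/ones -> 0xffffffff
vd[7] tail/ones -> 0xffffffff
vd[8] tail/ones -> 0xffffffff
vd[9] tail/ones -> 0xffffffff
vd[10] tail/ones -> 0xffffffff
vd[11] tail/ones -> 0xffffffff
vd[12] tail/ones -> 0xffffffff
vd[13] tail/ones -> 0xffffffff
vd[14] tail/ones -> 0xffffffff
vd[15] tail/ones -> 0xffffffff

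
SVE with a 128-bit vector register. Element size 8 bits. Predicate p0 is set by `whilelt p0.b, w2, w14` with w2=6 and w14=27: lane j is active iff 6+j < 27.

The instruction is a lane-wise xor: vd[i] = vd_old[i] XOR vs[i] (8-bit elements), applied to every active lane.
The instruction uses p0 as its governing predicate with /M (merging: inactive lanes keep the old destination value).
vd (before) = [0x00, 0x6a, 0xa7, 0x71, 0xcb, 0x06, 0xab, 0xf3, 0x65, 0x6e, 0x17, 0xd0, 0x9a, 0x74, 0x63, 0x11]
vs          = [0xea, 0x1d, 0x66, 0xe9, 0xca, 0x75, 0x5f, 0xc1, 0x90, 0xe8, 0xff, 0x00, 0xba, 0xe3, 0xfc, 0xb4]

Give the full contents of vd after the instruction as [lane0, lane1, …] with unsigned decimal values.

register lanes = 128/8 = 16
active while 6+j < 27, i.e. j ∈ [0,21) capped at 16 ⇒ 16
  i=0: xor(0x00,0xea) → 234
  i=1: xor(0x6a,0x1d) → 119
  i=2: xor(0xa7,0x66) → 193
  i=3: xor(0x71,0xe9) → 152
  i=4: xor(0xcb,0xca) → 1
  i=5: xor(0x06,0x75) → 115
  i=6: xor(0xab,0x5f) → 244
  i=7: xor(0xf3,0xc1) → 50
  i=8: xor(0x65,0x90) → 245
  i=9: xor(0x6e,0xe8) → 134
  i=10: xor(0x17,0xff) → 232
  i=11: xor(0xd0,0x00) → 208
  i=12: xor(0x9a,0xba) → 32
  i=13: xor(0x74,0xe3) → 151
  i=14: xor(0x63,0xfc) → 159
  i=15: xor(0x11,0xb4) → 165

vd = [234, 119, 193, 152, 1, 115, 244, 50, 245, 134, 232, 208, 32, 151, 159, 165]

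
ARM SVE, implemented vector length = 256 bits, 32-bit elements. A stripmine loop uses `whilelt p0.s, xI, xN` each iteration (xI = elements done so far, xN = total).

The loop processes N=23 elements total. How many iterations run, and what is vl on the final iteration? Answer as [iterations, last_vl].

[iterations, last_vl] = [3, 7]

lane count: 256 div 32 = 8
23 elements at 8/iter → 3 passes, remainder 7 on the last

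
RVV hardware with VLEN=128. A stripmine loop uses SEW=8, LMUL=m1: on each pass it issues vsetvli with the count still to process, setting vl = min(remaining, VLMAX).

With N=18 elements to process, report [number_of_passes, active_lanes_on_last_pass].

lanes per group: 128·1/8 = 16
18 elements at 16/iter → 2 passes, remainder 2 on the last

[iterations, last_vl] = [2, 2]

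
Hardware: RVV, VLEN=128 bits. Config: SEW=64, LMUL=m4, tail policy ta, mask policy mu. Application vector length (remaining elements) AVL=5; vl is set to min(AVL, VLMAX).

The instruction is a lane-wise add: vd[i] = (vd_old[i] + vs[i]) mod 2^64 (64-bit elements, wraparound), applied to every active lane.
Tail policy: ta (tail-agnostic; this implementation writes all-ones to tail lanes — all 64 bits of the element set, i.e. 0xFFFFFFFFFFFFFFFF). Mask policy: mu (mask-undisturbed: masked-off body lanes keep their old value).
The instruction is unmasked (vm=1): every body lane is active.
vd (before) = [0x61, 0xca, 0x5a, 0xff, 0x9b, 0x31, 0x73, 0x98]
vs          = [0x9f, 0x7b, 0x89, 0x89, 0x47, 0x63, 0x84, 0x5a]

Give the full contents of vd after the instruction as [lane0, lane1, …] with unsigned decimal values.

lanes per group: 128·4/64 = 8
vl = min(AVL, VLMAX) = min(5, 8) = 5
  i=0: add(0x61,0x9f) → 256
  i=1: add(0xca,0x7b) → 325
  i=2: add(0x5a,0x89) → 227
  i=3: add(0xff,0x89) → 392
  i=4: add(0x9b,0x47) → 226
  i=5: tail/ones → 18446744073709551615
  i=6: tail/ones → 18446744073709551615
  i=7: tail/ones → 18446744073709551615

vd = [256, 325, 227, 392, 226, 18446744073709551615, 18446744073709551615, 18446744073709551615]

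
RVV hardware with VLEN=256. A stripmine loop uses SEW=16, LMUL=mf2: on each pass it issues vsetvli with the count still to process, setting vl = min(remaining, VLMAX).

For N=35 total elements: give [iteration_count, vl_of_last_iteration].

VLMAX = VLEN×LMUL/SEW = 256×1/2/16 = 8
N=35: ⌈35/8⌉ = 5 iters; last vl = 35 − 4×8 = 3

[iterations, last_vl] = [5, 3]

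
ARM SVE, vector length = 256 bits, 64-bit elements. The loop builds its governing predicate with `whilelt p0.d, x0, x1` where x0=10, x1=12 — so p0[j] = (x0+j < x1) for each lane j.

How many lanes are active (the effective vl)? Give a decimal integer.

lane count: 256 div 64 = 4
p0[j] = (10+j < 12); true for j=0..1 → 2 lanes set

vl = 2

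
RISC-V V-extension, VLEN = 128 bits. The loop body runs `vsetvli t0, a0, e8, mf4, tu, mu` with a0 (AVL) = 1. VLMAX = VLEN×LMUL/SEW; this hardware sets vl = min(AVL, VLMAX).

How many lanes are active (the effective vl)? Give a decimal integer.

lanes per group: 128·1/4/8 = 4
AVL=1 ≤ VLMAX=4, so vl = 1

vl = 1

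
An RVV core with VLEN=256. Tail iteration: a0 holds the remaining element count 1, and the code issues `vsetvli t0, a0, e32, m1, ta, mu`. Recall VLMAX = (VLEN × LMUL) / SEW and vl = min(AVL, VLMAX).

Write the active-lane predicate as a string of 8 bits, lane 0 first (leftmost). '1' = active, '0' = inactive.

VLMAX = (256 × 1) / 32 = 8 lanes
AVL=1 ≤ VLMAX=8, so vl = 1
bits (lane 0 leftmost): 10000000

predicate = 10000000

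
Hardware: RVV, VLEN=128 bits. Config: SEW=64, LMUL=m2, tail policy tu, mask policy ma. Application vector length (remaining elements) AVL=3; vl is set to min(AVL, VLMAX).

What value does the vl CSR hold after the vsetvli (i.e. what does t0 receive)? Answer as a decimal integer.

VLMAX = (128 × 2) / 64 = 4 lanes
vl = min(AVL, VLMAX) = min(3, 4) = 3

vl = 3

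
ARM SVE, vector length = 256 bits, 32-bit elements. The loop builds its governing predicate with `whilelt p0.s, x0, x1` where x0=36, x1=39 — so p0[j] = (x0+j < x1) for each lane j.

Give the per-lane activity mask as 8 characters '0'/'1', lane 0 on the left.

lane count: 256 div 32 = 8
whilelt: lane j active iff 36+j < 39 → j < 3 → 3 active
bits (lane 0 leftmost): 11100000

predicate = 11100000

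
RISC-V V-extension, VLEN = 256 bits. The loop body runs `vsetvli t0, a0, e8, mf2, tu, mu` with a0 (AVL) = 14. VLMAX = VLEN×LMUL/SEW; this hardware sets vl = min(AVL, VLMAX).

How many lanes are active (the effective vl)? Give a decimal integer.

lanes per group: 256·1/2/8 = 16
AVL=14 ≤ VLMAX=16, so vl = 14

vl = 14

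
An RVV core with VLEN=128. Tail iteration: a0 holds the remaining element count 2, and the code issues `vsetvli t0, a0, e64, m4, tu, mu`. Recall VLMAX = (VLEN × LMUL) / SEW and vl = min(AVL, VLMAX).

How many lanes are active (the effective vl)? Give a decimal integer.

vl = 2

VLMAX = (128 × 4) / 64 = 8 lanes
AVL=2 ≤ VLMAX=8, so vl = 2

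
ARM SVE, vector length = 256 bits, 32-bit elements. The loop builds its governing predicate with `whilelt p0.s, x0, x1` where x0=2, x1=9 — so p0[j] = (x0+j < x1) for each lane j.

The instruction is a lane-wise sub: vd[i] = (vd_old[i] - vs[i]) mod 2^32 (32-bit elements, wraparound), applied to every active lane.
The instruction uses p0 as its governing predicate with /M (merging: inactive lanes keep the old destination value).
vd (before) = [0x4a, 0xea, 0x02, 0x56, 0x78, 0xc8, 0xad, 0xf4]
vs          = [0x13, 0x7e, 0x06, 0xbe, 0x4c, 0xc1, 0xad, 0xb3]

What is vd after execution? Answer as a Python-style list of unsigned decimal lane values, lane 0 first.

vd = [55, 108, 4294967292, 4294967192, 44, 7, 0, 244]

lane count: 256 div 32 = 8
active while 2+j < 9, i.e. j ∈ [0,7) capped at 8 ⇒ 7
  i=0: sub(0x4a,0x13) → 55
  i=1: sub(0xea,0x7e) → 108
  i=2: sub(0x02,0x06) → 4294967292
  i=3: sub(0x56,0xbe) → 4294967192
  i=4: sub(0x78,0x4c) → 44
  i=5: sub(0xc8,0xc1) → 7
  i=6: sub(0xad,0xad) → 0
  i=7: tail/keep → 244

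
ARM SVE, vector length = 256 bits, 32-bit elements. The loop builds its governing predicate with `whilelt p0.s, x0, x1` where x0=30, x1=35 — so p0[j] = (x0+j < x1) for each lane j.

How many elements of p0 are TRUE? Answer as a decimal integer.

register lanes = 256/32 = 8
active while 30+j < 35, i.e. j ∈ [0,5) capped at 8 ⇒ 5

vl = 5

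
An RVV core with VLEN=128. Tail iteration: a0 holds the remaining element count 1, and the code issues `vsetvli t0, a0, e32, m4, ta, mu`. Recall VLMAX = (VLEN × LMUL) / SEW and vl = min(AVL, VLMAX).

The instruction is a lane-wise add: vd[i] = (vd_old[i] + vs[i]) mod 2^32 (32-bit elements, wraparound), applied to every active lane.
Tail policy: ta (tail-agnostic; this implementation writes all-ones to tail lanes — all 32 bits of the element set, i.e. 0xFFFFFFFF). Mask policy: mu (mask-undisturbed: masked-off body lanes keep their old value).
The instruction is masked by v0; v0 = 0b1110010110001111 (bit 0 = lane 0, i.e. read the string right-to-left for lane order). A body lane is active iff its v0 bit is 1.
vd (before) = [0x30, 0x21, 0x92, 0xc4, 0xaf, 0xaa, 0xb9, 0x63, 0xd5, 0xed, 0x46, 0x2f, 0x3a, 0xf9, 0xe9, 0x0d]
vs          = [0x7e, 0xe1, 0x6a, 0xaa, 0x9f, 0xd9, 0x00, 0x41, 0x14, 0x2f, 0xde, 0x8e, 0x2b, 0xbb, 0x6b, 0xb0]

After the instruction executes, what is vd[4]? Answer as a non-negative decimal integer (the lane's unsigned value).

vd[4] = 4294967295

VLMAX = VLEN×LMUL/SEW = 128×4/32 = 16
AVL=1 ≤ VLMAX=16, so vl = 1
lane  0: add(0x30,0x7e) ⇒ 0xae
lane  1: tail/ones ⇒ 0xffffffff
lane  2: tail/ones ⇒ 0xffffffff
lane  3: tail/ones ⇒ 0xffffffff
lane  4: tail/ones ⇒ 0xffffffff
lane  5: tail/ones ⇒ 0xffffffff
lane  6: tail/ones ⇒ 0xffffffff
lane  7: tail/ones ⇒ 0xffffffff
lane  8: tail/ones ⇒ 0xffffffff
lane  9: tail/ones ⇒ 0xffffffff
lane 10: tail/ones ⇒ 0xffffffff
lane 11: tail/ones ⇒ 0xffffffff
lane 12: tail/ones ⇒ 0xffffffff
lane 13: tail/ones ⇒ 0xffffffff
lane 14: tail/ones ⇒ 0xffffffff
lane 15: tail/ones ⇒ 0xffffffff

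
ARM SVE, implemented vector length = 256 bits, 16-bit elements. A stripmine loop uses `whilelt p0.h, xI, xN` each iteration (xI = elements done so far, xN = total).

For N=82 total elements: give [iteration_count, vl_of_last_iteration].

register lanes = 256/16 = 16
N=82: ⌈82/16⌉ = 6 iters; last vl = 82 − 5×16 = 2

[iterations, last_vl] = [6, 2]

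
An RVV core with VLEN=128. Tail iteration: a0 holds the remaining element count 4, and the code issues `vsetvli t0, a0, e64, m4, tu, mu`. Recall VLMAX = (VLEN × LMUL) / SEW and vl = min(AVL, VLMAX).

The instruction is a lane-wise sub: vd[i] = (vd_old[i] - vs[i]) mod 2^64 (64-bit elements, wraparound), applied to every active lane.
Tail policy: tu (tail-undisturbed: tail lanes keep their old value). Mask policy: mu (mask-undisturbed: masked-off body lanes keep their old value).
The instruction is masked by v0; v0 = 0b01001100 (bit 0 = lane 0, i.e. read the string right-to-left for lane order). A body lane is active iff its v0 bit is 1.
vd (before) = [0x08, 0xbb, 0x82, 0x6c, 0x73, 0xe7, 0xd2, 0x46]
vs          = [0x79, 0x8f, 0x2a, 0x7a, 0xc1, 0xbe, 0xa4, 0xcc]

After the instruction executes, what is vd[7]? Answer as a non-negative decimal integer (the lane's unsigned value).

VLMAX = (128 × 4) / 64 = 8 lanes
vl ← min(4, 8) = 4
[0] mask-off/keep = 0x08
[1] mask-off/keep = 0xbb
[2] sub(0x82,0x2a) = 0x58
[3] sub(0x6c,0x7a) = 0xfffffffffffffff2
[4] tail/keep = 0x73
[5] tail/keep = 0xe7
[6] tail/keep = 0xd2
[7] tail/keep = 0x46

vd[7] = 70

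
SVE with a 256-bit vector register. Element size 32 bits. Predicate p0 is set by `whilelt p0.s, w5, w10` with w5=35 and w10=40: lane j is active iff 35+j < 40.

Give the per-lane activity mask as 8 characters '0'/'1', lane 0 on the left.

predicate = 11111000

register lanes = 256/32 = 8
active while 35+j < 40, i.e. j ∈ [0,5) capped at 8 ⇒ 5
bits (lane 0 leftmost): 11111000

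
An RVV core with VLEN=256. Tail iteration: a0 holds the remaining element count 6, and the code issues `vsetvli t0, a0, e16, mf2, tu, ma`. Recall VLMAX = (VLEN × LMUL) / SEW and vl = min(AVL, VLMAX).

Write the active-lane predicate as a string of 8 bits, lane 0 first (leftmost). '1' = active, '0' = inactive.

VLMAX = (256 × 1/2) / 16 = 8 lanes
AVL=6 ≤ VLMAX=8, so vl = 6
bits (lane 0 leftmost): 11111100

predicate = 11111100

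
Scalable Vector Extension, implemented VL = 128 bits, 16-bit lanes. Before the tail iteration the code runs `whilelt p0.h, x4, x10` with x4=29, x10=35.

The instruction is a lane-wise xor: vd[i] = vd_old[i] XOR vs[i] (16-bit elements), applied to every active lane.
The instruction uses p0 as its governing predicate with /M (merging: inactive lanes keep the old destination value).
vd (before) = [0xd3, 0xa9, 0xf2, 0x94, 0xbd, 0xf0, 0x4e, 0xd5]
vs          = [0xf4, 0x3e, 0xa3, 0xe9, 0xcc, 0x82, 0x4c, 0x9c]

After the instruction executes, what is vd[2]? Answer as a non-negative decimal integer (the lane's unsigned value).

lane count: 128 div 16 = 8
active while 29+j < 35, i.e. j ∈ [0,6) capped at 8 ⇒ 6
lane  0: xor(0xd3,0xf4) ⇒ 0x27
lane  1: xor(0xa9,0x3e) ⇒ 0x97
lane  2: xor(0xf2,0xa3) ⇒ 0x51
lane  3: xor(0x94,0xe9) ⇒ 0x7d
lane  4: xor(0xbd,0xcc) ⇒ 0x71
lane  5: xor(0xf0,0x82) ⇒ 0x72
lane  6: tail/keep ⇒ 0x4e
lane  7: tail/keep ⇒ 0xd5

vd[2] = 81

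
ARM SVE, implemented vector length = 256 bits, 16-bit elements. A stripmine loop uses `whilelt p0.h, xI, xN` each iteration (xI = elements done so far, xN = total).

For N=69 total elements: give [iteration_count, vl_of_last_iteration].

[iterations, last_vl] = [5, 5]

lane count: 256 div 16 = 16
iterations = ceil(69/16) = 5; final-pass vl = 5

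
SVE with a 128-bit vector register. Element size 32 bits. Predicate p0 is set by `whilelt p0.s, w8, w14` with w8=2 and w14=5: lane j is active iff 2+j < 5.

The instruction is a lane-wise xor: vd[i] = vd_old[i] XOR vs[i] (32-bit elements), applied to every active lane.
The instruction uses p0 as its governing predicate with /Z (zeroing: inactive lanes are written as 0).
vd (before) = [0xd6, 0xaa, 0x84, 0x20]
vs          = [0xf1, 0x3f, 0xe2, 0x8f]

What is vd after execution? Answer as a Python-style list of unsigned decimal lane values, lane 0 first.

128-bit reg / 32-bit elem → 4 lanes
p0[j] = (2+j < 5); true for j=0..2 → 3 lanes set
[0] xor(0xd6,0xf1) = 0x27
[1] xor(0xaa,0x3f) = 0x95
[2] xor(0x84,0xe2) = 0x66
[3] tail/zero = 0x00

vd = [39, 149, 102, 0]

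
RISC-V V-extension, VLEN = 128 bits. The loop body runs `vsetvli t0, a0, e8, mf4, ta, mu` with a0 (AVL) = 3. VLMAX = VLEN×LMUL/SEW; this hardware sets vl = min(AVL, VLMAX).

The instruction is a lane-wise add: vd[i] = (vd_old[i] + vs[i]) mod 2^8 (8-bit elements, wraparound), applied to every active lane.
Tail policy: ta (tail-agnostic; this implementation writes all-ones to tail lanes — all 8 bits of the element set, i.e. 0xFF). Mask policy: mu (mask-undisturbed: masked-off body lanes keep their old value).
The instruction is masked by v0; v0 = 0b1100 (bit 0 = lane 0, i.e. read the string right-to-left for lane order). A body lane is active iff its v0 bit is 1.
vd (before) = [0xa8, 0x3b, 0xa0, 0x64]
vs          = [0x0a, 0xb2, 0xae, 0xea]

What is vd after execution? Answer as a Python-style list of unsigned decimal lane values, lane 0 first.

lanes per group: 128·1/4/8 = 4
vl ← min(3, 4) = 3
  i=0: mask-off/keep → 168
  i=1: mask-off/keep → 59
  i=2: add(0xa0,0xae) → 78
  i=3: tail/ones → 255

vd = [168, 59, 78, 255]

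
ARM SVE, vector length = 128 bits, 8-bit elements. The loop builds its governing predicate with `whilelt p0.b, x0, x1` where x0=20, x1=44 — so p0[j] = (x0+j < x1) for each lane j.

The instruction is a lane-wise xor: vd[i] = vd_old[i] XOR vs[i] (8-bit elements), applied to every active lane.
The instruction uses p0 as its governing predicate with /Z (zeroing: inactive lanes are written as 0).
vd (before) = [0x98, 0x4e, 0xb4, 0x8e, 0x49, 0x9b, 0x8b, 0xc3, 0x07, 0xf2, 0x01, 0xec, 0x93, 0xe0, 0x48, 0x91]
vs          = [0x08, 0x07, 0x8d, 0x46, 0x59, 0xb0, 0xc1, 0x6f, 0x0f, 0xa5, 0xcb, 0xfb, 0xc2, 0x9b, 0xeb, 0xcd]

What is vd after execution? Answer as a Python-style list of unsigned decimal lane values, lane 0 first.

lane count: 128 div 8 = 16
p0[j] = (20+j < 44); true for j=0..15 → 16 lanes set
lane  0: xor(0x98,0x08) ⇒ 0x90
lane  1: xor(0x4e,0x07) ⇒ 0x49
lane  2: xor(0xb4,0x8d) ⇒ 0x39
lane  3: xor(0x8e,0x46) ⇒ 0xc8
lane  4: xor(0x49,0x59) ⇒ 0x10
lane  5: xor(0x9b,0xb0) ⇒ 0x2b
lane  6: xor(0x8b,0xc1) ⇒ 0x4a
lane  7: xor(0xc3,0x6f) ⇒ 0xac
lane  8: xor(0x07,0x0f) ⇒ 0x08
lane  9: xor(0xf2,0xa5) ⇒ 0x57
lane 10: xor(0x01,0xcb) ⇒ 0xca
lane 11: xor(0xec,0xfb) ⇒ 0x17
lane 12: xor(0x93,0xc2) ⇒ 0x51
lane 13: xor(0xe0,0x9b) ⇒ 0x7b
lane 14: xor(0x48,0xeb) ⇒ 0xa3
lane 15: xor(0x91,0xcd) ⇒ 0x5c

vd = [144, 73, 57, 200, 16, 43, 74, 172, 8, 87, 202, 23, 81, 123, 163, 92]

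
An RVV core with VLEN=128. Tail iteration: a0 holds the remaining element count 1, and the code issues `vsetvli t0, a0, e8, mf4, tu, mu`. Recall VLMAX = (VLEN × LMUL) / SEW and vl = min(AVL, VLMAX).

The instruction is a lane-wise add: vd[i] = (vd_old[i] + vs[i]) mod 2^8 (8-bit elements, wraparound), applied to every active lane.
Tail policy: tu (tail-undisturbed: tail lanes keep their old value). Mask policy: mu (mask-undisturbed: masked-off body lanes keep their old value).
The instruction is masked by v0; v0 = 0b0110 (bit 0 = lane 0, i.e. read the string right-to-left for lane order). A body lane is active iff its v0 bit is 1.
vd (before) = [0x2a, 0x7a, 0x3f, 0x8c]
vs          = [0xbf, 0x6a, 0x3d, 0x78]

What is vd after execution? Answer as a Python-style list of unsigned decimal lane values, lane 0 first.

lanes per group: 128·1/4/8 = 4
vl = min(AVL, VLMAX) = min(1, 4) = 1
[0] mask-off/keep = 0x2a
[1] tail/keep = 0x7a
[2] tail/keep = 0x3f
[3] tail/keep = 0x8c

vd = [42, 122, 63, 140]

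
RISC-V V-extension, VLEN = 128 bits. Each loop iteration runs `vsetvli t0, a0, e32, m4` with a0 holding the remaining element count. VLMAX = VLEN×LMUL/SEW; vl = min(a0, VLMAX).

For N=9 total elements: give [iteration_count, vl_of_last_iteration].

[iterations, last_vl] = [1, 9]

VLMAX = VLEN×LMUL/SEW = 128×4/32 = 16
N=9: ⌈9/16⌉ = 1 iters; last vl = 9 − 0×16 = 9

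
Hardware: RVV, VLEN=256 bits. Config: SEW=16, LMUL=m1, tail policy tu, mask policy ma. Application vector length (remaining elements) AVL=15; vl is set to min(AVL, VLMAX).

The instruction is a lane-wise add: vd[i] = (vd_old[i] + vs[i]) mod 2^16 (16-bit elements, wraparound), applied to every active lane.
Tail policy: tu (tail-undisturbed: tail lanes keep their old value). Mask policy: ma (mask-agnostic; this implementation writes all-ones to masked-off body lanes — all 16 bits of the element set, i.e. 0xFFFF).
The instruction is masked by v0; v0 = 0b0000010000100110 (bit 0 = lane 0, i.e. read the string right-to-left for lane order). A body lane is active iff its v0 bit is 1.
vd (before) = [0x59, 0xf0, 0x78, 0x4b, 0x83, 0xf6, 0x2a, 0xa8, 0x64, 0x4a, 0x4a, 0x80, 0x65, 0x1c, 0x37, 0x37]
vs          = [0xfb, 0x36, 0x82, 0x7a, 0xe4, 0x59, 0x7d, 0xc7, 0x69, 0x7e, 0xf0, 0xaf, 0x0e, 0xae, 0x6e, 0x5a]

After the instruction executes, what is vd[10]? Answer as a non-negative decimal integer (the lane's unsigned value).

lanes per group: 256·1/16 = 16
AVL=15 ≤ VLMAX=16, so vl = 15
  i=0: mask-off/ones → 65535
  i=1: add(0xf0,0x36) → 294
  i=2: add(0x78,0x82) → 250
  i=3: mask-off/ones → 65535
  i=4: mask-off/ones → 65535
  i=5: add(0xf6,0x59) → 335
  i=6: mask-off/ones → 65535
  i=7: mask-off/ones → 65535
  i=8: mask-off/ones → 65535
  i=9: mask-off/ones → 65535
  i=10: add(0x4a,0xf0) → 314
  i=11: mask-off/ones → 65535
  i=12: mask-off/ones → 65535
  i=13: mask-off/ones → 65535
  i=14: mask-off/ones → 65535
  i=15: tail/keep → 55

vd[10] = 314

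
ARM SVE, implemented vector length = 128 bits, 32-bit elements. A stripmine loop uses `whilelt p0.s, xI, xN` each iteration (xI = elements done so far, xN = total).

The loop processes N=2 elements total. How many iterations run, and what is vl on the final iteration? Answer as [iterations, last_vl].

register lanes = 128/32 = 4
iterations = ceil(2/4) = 1; final-pass vl = 2

[iterations, last_vl] = [1, 2]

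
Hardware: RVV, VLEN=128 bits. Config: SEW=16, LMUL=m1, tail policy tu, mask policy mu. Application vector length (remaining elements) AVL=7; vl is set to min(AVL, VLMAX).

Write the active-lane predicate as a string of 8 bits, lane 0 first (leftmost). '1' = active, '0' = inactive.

lanes per group: 128·1/16 = 8
AVL=7 ≤ VLMAX=8, so vl = 7
bits (lane 0 leftmost): 11111110

predicate = 11111110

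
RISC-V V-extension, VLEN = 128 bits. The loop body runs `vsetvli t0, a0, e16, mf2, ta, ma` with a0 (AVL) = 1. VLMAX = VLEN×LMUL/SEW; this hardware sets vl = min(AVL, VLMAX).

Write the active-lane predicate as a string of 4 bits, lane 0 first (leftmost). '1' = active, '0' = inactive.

VLMAX = VLEN×LMUL/SEW = 128×1/2/16 = 4
vl ← min(1, 4) = 1
bits (lane 0 leftmost): 1000

predicate = 1000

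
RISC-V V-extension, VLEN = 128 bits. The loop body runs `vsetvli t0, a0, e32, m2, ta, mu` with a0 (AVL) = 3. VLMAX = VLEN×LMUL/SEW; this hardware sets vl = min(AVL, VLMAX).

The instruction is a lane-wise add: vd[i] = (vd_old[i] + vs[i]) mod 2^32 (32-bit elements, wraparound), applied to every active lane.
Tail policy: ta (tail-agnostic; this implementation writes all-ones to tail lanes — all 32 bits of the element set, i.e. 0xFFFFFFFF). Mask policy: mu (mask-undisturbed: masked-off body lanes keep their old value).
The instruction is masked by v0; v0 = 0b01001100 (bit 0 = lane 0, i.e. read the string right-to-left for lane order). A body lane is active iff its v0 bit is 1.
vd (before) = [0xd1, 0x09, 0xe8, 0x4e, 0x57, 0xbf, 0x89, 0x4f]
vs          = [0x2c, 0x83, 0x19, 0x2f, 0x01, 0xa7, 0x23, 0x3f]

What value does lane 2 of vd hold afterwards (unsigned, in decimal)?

vd[2] = 257

VLMAX = (128 × 2) / 32 = 8 lanes
vl ← min(3, 8) = 3
[0] mask-off/keep = 0xd1
[1] mask-off/keep = 0x09
[2] add(0xe8,0x19) = 0x101
[3] tail/ones = 0xffffffff
[4] tail/ones = 0xffffffff
[5] tail/ones = 0xffffffff
[6] tail/ones = 0xffffffff
[7] tail/ones = 0xffffffff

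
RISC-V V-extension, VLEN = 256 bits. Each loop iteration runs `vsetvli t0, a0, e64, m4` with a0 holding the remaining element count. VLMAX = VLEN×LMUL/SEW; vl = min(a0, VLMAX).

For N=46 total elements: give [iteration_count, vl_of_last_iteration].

VLMAX = VLEN×LMUL/SEW = 256×4/64 = 16
iterations = ceil(46/16) = 3; final-pass vl = 14

[iterations, last_vl] = [3, 14]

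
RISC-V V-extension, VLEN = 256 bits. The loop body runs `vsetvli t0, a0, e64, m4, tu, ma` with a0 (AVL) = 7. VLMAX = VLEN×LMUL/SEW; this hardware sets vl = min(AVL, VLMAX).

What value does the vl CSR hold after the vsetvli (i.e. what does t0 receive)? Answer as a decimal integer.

VLMAX = VLEN×LMUL/SEW = 256×4/64 = 16
vl ← min(7, 16) = 7

vl = 7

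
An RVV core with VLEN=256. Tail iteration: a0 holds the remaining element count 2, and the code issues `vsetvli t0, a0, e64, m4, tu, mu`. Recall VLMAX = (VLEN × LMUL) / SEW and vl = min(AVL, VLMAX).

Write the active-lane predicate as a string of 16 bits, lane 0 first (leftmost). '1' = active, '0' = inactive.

VLMAX = (256 × 4) / 64 = 16 lanes
vl = min(AVL, VLMAX) = min(2, 16) = 2
bits (lane 0 leftmost): 1100000000000000

predicate = 1100000000000000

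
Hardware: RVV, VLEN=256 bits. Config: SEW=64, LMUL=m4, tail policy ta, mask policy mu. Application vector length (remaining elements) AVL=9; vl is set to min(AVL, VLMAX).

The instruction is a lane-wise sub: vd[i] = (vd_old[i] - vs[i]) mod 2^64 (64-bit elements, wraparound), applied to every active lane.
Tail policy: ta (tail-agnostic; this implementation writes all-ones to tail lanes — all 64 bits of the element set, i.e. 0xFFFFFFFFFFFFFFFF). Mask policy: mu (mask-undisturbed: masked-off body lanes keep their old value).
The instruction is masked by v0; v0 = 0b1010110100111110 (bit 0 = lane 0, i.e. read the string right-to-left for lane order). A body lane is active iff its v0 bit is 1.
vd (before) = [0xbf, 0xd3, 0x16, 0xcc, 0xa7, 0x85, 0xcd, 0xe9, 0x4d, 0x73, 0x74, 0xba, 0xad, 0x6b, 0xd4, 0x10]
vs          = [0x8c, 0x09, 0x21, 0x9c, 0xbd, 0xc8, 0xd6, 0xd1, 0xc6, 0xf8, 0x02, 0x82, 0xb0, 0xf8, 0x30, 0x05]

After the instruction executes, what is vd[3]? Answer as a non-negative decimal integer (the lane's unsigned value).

VLMAX = VLEN×LMUL/SEW = 256×4/64 = 16
vl = min(AVL, VLMAX) = min(9, 16) = 9
lane  0: mask-off/keep ⇒ 0xbf
lane  1: sub(0xd3,0x09) ⇒ 0xca
lane  2: sub(0x16,0x21) ⇒ 0xfffffffffffffff5
lane  3: sub(0xcc,0x9c) ⇒ 0x30
lane  4: sub(0xa7,0xbd) ⇒ 0xffffffffffffffea
lane  5: sub(0x85,0xc8) ⇒ 0xffffffffffffffbd
lane  6: mask-off/keep ⇒ 0xcd
lane  7: mask-off/keep ⇒ 0xe9
lane  8: sub(0x4d,0xc6) ⇒ 0xffffffffffffff87
lane  9: tail/ones ⇒ 0xffffffffffffffff
lane 10: tail/ones ⇒ 0xffffffffffffffff
lane 11: tail/ones ⇒ 0xffffffffffffffff
lane 12: tail/ones ⇒ 0xffffffffffffffff
lane 13: tail/ones ⇒ 0xffffffffffffffff
lane 14: tail/ones ⇒ 0xffffffffffffffff
lane 15: tail/ones ⇒ 0xffffffffffffffff

vd[3] = 48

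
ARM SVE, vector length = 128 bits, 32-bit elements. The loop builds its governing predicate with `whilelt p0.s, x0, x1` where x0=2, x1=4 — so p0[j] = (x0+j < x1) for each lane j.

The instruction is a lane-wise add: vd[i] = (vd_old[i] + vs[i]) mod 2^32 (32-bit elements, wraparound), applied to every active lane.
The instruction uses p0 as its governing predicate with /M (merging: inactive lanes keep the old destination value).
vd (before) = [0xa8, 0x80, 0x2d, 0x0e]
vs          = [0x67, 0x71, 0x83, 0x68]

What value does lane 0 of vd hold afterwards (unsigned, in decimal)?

vd[0] = 271

register lanes = 128/32 = 4
active while 2+j < 4, i.e. j ∈ [0,2) capped at 4 ⇒ 2
lane  0: add(0xa8,0x67) ⇒ 0x10f
lane  1: add(0x80,0x71) ⇒ 0xf1
lane  2: tail/keep ⇒ 0x2d
lane  3: tail/keep ⇒ 0x0e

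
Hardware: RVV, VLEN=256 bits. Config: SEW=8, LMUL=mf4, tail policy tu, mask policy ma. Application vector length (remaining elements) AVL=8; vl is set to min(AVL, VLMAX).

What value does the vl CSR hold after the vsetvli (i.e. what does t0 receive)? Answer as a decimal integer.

lanes per group: 256·1/4/8 = 8
vl = min(AVL, VLMAX) = min(8, 8) = 8

vl = 8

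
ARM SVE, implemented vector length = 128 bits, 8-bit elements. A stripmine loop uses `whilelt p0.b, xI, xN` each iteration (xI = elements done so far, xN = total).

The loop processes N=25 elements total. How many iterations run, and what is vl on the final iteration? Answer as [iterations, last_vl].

[iterations, last_vl] = [2, 9]

lane count: 128 div 8 = 16
iterations = ceil(25/16) = 2; final-pass vl = 9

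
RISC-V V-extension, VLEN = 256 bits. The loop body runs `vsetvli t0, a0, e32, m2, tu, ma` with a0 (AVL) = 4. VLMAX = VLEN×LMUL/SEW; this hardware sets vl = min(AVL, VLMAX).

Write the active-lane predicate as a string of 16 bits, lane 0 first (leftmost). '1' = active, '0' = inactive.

predicate = 1111000000000000

VLMAX = (256 × 2) / 32 = 16 lanes
AVL=4 ≤ VLMAX=16, so vl = 4
bits (lane 0 leftmost): 1111000000000000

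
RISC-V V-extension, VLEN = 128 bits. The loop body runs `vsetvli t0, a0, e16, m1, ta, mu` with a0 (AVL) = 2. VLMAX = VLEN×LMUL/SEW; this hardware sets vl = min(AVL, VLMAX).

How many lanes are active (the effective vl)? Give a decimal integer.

vl = 2

lanes per group: 128·1/16 = 8
vl = min(AVL, VLMAX) = min(2, 8) = 2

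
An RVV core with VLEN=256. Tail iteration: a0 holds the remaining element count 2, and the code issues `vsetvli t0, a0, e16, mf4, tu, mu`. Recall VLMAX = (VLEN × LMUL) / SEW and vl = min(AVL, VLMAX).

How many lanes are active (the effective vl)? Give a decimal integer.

VLMAX = (256 × 1/4) / 16 = 4 lanes
vl = min(AVL, VLMAX) = min(2, 4) = 2

vl = 2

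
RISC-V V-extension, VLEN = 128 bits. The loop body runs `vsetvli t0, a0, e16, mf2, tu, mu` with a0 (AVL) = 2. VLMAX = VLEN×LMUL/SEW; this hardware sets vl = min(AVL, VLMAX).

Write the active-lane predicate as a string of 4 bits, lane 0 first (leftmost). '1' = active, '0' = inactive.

predicate = 1100

VLMAX = VLEN×LMUL/SEW = 128×1/2/16 = 4
vl = min(AVL, VLMAX) = min(2, 4) = 2
bits (lane 0 leftmost): 1100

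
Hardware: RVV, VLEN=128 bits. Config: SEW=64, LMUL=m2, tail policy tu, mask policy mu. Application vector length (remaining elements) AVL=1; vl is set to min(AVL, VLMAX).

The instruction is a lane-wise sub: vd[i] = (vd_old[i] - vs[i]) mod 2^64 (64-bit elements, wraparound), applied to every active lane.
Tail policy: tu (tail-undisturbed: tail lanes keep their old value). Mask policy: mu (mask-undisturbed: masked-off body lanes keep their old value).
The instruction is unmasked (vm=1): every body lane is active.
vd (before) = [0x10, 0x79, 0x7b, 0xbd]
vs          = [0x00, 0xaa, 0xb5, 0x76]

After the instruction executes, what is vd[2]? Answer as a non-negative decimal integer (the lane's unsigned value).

vd[2] = 123

VLMAX = (128 × 2) / 64 = 4 lanes
vl ← min(1, 4) = 1
[0] sub(0x10,0x00) = 0x10
[1] tail/keep = 0x79
[2] tail/keep = 0x7b
[3] tail/keep = 0xbd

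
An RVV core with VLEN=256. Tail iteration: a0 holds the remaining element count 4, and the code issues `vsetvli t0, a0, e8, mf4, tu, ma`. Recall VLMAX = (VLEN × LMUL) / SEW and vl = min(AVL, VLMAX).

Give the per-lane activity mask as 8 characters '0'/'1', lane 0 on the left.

VLMAX = (256 × 1/4) / 8 = 8 lanes
vl = min(AVL, VLMAX) = min(4, 8) = 4
bits (lane 0 leftmost): 11110000

predicate = 11110000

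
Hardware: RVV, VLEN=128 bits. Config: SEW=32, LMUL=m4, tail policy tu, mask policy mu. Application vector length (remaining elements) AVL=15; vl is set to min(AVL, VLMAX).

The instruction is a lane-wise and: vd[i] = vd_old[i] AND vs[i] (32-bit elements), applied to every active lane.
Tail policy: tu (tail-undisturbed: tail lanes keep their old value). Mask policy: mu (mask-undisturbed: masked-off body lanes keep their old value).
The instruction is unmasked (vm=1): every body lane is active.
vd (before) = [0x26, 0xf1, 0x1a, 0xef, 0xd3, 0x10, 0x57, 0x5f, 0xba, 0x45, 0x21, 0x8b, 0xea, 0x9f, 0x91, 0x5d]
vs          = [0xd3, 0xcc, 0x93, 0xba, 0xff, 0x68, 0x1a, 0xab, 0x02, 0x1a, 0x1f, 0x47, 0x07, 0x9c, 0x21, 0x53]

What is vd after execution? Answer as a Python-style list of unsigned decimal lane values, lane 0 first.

vd = [2, 192, 18, 170, 211, 0, 18, 11, 2, 0, 1, 3, 2, 156, 1, 93]

lanes per group: 128·4/32 = 16
AVL=15 ≤ VLMAX=16, so vl = 15
lane  0: and(0x26,0xd3) ⇒ 0x02
lane  1: and(0xf1,0xcc) ⇒ 0xc0
lane  2: and(0x1a,0x93) ⇒ 0x12
lane  3: and(0xef,0xba) ⇒ 0xaa
lane  4: and(0xd3,0xff) ⇒ 0xd3
lane  5: and(0x10,0x68) ⇒ 0x00
lane  6: and(0x57,0x1a) ⇒ 0x12
lane  7: and(0x5f,0xab) ⇒ 0x0b
lane  8: and(0xba,0x02) ⇒ 0x02
lane  9: and(0x45,0x1a) ⇒ 0x00
lane 10: and(0x21,0x1f) ⇒ 0x01
lane 11: and(0x8b,0x47) ⇒ 0x03
lane 12: and(0xea,0x07) ⇒ 0x02
lane 13: and(0x9f,0x9c) ⇒ 0x9c
lane 14: and(0x91,0x21) ⇒ 0x01
lane 15: tail/keep ⇒ 0x5d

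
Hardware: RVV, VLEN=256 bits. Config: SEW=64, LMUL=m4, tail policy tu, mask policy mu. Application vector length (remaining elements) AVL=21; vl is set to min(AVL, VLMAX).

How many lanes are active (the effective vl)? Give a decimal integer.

vl = 16

VLMAX = (256 × 4) / 64 = 16 lanes
vl ← min(21, 16) = 16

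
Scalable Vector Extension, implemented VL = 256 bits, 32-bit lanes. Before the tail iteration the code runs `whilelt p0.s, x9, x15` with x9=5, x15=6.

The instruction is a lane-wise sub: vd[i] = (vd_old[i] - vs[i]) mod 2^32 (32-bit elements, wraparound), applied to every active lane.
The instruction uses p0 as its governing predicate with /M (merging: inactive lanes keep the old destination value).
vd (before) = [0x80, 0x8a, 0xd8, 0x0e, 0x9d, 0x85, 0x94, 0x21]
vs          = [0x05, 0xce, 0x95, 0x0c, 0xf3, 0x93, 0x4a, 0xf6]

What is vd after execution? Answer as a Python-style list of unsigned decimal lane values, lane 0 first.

256-bit reg / 32-bit elem → 8 lanes
p0[j] = (5+j < 6); true for j=0..0 → 1 lanes set
  i=0: sub(0x80,0x05) → 123
  i=1: tail/keep → 138
  i=2: tail/keep → 216
  i=3: tail/keep → 14
  i=4: tail/keep → 157
  i=5: tail/keep → 133
  i=6: tail/keep → 148
  i=7: tail/keep → 33

vd = [123, 138, 216, 14, 157, 133, 148, 33]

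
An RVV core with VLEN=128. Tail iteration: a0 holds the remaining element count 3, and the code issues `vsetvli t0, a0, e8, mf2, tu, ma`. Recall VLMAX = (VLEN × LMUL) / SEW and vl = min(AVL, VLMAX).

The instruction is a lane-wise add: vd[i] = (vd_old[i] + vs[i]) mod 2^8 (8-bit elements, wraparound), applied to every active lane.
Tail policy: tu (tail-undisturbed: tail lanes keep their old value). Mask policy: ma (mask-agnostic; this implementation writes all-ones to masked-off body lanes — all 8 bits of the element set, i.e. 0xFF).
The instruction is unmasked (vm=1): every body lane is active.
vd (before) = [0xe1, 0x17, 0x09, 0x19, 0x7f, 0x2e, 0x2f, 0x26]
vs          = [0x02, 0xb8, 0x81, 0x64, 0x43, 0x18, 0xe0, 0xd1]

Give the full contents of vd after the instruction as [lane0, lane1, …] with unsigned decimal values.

vd = [227, 207, 138, 25, 127, 46, 47, 38]

VLMAX = (128 × 1/2) / 8 = 8 lanes
vl ← min(3, 8) = 3
  i=0: add(0xe1,0x02) → 227
  i=1: add(0x17,0xb8) → 207
  i=2: add(0x09,0x81) → 138
  i=3: tail/keep → 25
  i=4: tail/keep → 127
  i=5: tail/keep → 46
  i=6: tail/keep → 47
  i=7: tail/keep → 38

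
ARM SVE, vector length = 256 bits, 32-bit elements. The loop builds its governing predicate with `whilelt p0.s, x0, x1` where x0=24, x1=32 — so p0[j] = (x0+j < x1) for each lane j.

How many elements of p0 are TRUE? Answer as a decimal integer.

register lanes = 256/32 = 8
p0[j] = (24+j < 32); true for j=0..7 → 8 lanes set

vl = 8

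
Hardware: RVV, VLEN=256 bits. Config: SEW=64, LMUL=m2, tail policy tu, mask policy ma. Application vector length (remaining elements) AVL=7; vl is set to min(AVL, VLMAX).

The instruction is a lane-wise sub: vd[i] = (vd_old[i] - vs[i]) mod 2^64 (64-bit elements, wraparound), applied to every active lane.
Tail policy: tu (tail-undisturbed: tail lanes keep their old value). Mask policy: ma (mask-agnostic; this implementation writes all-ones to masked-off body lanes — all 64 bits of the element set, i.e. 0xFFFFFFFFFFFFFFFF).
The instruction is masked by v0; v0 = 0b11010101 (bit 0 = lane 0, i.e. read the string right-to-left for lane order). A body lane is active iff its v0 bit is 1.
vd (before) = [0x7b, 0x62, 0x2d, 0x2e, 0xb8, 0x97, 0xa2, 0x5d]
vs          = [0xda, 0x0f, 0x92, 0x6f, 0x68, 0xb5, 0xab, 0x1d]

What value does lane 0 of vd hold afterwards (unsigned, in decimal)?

lanes per group: 256·2/64 = 8
AVL=7 ≤ VLMAX=8, so vl = 7
vd[0] sub(0x7b,0xda) -> 0xffffffffffffffa1
vd[1] mask-off/ones -> 0xffffffffffffffff
vd[2] sub(0x2d,0x92) -> 0xffffffffffffff9b
vd[3] mask-off/ones -> 0xffffffffffffffff
vd[4] sub(0xb8,0x68) -> 0x50
vd[5] mask-off/ones -> 0xffffffffffffffff
vd[6] sub(0xa2,0xab) -> 0xfffffffffffffff7
vd[7] tail/keep -> 0x5d

vd[0] = 18446744073709551521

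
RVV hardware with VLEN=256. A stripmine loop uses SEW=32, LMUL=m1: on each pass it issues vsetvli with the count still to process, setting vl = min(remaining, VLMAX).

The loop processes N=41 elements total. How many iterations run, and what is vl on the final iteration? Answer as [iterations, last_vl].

[iterations, last_vl] = [6, 1]

lanes per group: 256·1/32 = 8
iterations = ceil(41/8) = 6; final-pass vl = 1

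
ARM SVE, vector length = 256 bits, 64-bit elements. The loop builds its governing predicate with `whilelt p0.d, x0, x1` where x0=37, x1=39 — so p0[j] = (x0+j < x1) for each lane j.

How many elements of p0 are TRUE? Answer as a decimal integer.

256-bit reg / 64-bit elem → 4 lanes
p0[j] = (37+j < 39); true for j=0..1 → 2 lanes set

vl = 2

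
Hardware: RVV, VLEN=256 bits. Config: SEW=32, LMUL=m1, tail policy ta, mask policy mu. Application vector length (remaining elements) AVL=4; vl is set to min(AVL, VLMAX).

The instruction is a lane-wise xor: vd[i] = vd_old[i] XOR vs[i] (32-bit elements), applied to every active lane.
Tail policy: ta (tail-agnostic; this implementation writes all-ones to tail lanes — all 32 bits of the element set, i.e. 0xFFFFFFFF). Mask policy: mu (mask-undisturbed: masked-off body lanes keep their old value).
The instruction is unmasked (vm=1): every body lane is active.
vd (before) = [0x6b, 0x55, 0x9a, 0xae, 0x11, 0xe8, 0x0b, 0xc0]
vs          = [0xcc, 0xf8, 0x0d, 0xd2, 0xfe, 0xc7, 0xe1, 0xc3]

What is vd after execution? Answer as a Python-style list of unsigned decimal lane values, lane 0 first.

vd = [167, 173, 151, 124, 4294967295, 4294967295, 4294967295, 4294967295]

lanes per group: 256·1/32 = 8
AVL=4 ≤ VLMAX=8, so vl = 4
  i=0: xor(0x6b,0xcc) → 167
  i=1: xor(0x55,0xf8) → 173
  i=2: xor(0x9a,0x0d) → 151
  i=3: xor(0xae,0xd2) → 124
  i=4: tail/ones → 4294967295
  i=5: tail/ones → 4294967295
  i=6: tail/ones → 4294967295
  i=7: tail/ones → 4294967295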